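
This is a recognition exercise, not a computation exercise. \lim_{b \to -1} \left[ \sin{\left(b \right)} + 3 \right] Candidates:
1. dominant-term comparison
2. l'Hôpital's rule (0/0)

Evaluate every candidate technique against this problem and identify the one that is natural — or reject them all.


Technique: no special technique — the expression is continuous at -1 — substitute and evaluate; no indeterminate form appears.
- dominant-term comparison: this is not a rational comparison of growth rates at infinity.
- l'Hôpital's rule (0/0): evaluation at the point is determinate, so the rule has nothing to repair.


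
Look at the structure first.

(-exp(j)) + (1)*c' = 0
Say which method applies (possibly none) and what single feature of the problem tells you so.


Verdict: no special technique — the slope is a function of j alone, so integrate both sides directly.


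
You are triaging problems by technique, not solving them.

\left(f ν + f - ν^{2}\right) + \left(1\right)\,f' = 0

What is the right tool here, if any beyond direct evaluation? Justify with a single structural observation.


Best approach: a linear integrating factor — linear in the unknown with genuine forcing: multiply through by the exponential of the integrated coefficient and the left side closes into one derivative.


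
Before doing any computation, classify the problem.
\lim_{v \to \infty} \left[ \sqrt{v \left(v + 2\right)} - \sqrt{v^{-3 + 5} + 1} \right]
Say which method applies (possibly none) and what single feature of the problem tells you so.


Verdict: conjugate multiplication — an infinity-minus-infinity difference with a surviving radical — multiply by the conjugate to cancel the divergence.


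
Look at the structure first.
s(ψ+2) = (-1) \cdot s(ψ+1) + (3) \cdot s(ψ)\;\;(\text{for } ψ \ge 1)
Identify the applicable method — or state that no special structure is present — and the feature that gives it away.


Technique: the characteristic-root method — because shifting ψ leaves the equation's coefficients unchanged, exponential trials reduce it to algebra.


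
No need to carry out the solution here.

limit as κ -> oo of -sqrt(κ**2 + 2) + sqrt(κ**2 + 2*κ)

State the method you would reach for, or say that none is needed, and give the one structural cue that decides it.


Technique: conjugate multiplication — the ∞ − ∞ radical form is the exact trigger for the conjugate maneuver.


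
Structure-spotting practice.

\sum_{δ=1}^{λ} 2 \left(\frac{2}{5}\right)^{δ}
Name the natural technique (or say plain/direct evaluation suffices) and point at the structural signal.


Method: the geometric series formula — term-over-term division gives \frac{2}{5} every time — index-free ratio, geometric sum formula applies.


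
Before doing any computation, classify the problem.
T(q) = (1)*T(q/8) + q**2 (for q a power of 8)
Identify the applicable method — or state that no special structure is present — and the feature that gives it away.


Method: the master substitution — the argument q/8 divides the index by 8; the standard q = 8^m substitution converts it to a constant-shift recurrence.


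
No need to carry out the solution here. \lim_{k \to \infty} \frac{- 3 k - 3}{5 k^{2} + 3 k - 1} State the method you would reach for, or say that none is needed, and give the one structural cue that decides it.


Diagnosis: dominant-term comparison — as k grows, only the highest-degree terms matter — compare leading terms and read the limit off. Differentiating the expression as a single quotient would eventually settle it as well; matching dominant growth settles it immediately.


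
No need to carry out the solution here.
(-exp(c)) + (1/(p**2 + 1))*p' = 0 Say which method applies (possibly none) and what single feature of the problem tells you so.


Verdict: separation of variables — all dependence on the two variables factors apart, the defining separable shape. An exactness check succeeds on this form as well — separation and the potential function arrive at the same answer, separation more directly.


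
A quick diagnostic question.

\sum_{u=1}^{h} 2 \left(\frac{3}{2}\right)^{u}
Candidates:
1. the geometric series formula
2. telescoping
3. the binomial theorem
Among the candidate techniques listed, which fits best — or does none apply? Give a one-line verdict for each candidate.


Verdict: the geometric series formula — check a ratio of consecutive terms: it is \frac{3}{2}, independent of the index, so the geometric formula closes the sum.
- the geometric series formula: yes, a natural case for it.
- telescoping — computed from the summand as displayed, the partial sums build up without the pairwise collapse telescoping exploits.
- the binomial theorem: no binomial coefficients pair up with complementary powers here.


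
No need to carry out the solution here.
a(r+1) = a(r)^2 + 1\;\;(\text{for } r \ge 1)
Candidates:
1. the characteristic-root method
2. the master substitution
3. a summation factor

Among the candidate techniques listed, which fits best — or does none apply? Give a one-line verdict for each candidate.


Diagnosis: no special technique — the unknown enters the rule nonlinearly, not as a weighted sum — no linear method is even well-posed.
- the characteristic-root method — nonlinearity rules out exponential-mode superposition from the start.
- the master substitution: the recursive argument is a shift of the index, not a fixed fraction of it.
- a summation factor — the recursion is nonlinear — outside the first-order linear family a summation factor addresses.


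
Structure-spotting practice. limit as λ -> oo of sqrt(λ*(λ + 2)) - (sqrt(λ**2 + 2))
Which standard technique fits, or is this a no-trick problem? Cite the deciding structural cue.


Best approach: conjugate multiplication — this difference gives up after one conjugate multiplication — the radical structure cancels against its conjugate.


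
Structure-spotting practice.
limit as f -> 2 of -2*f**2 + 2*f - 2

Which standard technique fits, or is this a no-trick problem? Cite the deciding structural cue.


Best approach: no special technique — no zero denominators, no indeterminate clash at 2 — substitute and read off the value.


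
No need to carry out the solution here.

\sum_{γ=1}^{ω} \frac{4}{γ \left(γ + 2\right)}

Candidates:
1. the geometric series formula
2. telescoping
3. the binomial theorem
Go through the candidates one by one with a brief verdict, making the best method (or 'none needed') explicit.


Best approach: telescoping — \frac{4}{γ \left(γ + 2\right)} hides a difference of shifted reciprocals — decompose it and the middle of the sum vanishes.
- the geometric series formula: dividing successive terms gives an index-dependent quantity, not a constant.
- telescoping — yes — fits the structure here.
- the binomial theorem: the summand does not match any term pattern of an expanded binomial power.


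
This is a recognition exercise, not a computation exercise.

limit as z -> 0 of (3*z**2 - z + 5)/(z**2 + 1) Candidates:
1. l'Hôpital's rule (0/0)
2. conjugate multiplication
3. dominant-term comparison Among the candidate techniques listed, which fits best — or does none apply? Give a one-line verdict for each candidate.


Method: no special technique — the function is continuous at 0; evaluation is itself the limit, no machinery required.
- l'Hôpital's rule (0/0): substituting the point gives a finite value outright — there is no indeterminate clash to repair.
- conjugate multiplication: multiplying by a conjugate would not remove any indeterminacy here.
- dominant-term comparison: this limit is not decided by comparing leading-term growth at infinity.


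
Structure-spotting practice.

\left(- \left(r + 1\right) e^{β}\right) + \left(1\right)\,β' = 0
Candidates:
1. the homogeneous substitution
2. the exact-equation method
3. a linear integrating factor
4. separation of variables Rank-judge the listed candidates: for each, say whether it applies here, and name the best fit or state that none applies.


Verdict: separation of variables — solved for the derivative, the right side splits multiplicatively into a function of each variable alone — divide and integrate each side.
- the homogeneous substitution: the slope is not a function of the ratio of the variables alone.
- the exact-equation method: the mixed partial derivatives differ, so the left side is not a total differential.
- a linear integrating factor: the unknown enters nonlinearly (through a power, a denominator, or a transcendental function), which the linear integrating-factor recipe cannot absorb as-is — any repair would come from a preliminary substitution, not the factor.
- separation of variables: applicable, and directly so.


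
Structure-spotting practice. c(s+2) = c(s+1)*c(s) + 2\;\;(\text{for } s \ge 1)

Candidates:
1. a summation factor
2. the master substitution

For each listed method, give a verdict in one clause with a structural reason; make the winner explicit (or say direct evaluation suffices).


Diagnosis: no special technique — nonlinear feedback in the recursion rules out every root- or factor-based technique.
- a summation factor: the recursion is nonlinear — outside the first-order linear family a summation factor addresses.
- the master substitution: this is shift-type recursion, outside the divide-and-conquer template.


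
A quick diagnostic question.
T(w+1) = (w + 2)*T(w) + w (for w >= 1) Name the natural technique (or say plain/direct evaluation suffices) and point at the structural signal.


Diagnosis: a summation factor — it is first-order linear but the coefficient w + 2 depends on the index, so multiply through by a summation factor to telescope it.


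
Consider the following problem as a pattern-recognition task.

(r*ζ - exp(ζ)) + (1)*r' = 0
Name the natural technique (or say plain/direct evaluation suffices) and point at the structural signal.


Best approach: a linear integrating factor — r enters only linearly with coefficient ζ; multiply by exp of the integral of ζ and the left side becomes one derivative.


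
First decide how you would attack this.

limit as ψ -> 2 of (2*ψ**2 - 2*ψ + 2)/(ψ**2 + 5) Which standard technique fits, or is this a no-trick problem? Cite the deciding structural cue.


Best approach: no special technique — no denominator vanishes and nothing blows up at 2: direct substitution is the whole computation.


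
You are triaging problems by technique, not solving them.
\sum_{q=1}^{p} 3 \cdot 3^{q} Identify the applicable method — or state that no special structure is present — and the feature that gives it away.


Diagnosis: the geometric series formula — check a ratio of consecutive terms: it is 3, independent of the index, so the geometric formula closes the sum.


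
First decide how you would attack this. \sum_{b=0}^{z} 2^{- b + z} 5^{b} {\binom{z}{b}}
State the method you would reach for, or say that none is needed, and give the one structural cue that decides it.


Best approach: the binomial theorem — the binomial coefficients weight matched powers of 5 and 2, which is exactly the expansion of a binomial power.


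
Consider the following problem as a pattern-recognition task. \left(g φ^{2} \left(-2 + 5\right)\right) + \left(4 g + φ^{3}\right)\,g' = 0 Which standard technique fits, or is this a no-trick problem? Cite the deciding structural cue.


Diagnosis: the exact-equation method — this form is already the differential of something: the matching mixed partials of g φ^{2} \left(-2 + 5\right) and 4 g + φ^{3} prove it.


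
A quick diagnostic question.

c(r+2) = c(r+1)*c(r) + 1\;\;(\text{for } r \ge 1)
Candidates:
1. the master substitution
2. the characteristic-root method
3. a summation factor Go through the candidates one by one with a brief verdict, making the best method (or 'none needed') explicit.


Best approach: no special technique — the new term depends nonlinearly on the old ones, which disqualifies every superposition-based technique.
- the master substitution: the recursion steps by a constant offset, so exponential reindexing is pointless.
- the characteristic-root method: the recursion is nonlinear in the sequence values, so no linear-modes ansatz applies.
- a summation factor — no summation factor applies — the rule is not linear in the sequence values.


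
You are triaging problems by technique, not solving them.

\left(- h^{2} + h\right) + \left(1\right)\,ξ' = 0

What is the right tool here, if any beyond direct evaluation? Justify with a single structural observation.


Verdict: no special technique — with ξ absent the equation is not coupled at all: direct integration in h.


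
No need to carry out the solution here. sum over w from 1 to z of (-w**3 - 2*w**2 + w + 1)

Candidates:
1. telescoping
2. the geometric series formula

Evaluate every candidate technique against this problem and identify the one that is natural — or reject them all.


Method: no special technique — every summand is a constant multiple of a power of w — apply the standard power-sum identities one degree at a time.
- telescoping: as presented, consecutive terms share no shifted copy to cancel against — no rewrite is on display to change that.
- the geometric series formula: the term-to-term ratio drifts with the index — the one thing the geometric formula cannot absorb.


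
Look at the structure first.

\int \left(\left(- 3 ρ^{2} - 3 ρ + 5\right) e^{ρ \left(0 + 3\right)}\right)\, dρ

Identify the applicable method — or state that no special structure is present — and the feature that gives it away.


Best approach: integration by parts — a polynomial - 3 ρ^{2} - 3 ρ + 5 against the kernel e^{ρ \left(0 + 3\right)} is the signature bounded-ladder case for integration by parts.


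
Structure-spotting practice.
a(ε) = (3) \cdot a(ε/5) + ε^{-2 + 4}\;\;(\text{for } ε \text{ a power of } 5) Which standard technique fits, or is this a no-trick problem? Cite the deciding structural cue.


Verdict: the master substitution — treat m = log base 5 of ε as the new clock: one recursion step advances m by one while ε scales by 5.


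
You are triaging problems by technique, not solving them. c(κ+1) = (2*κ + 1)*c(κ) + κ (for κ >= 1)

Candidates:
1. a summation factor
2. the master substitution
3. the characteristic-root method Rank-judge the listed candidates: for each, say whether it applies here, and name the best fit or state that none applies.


Technique: a summation factor — one step of memory with a weight 2*κ + 1 that changes as the index grows — the summation-factor construction is built for this.
- a summation factor: yes — fits the structure here.
- the master substitution: there is no divide-the-index recursive argument.
- the characteristic-root method — the coefficients change with the index, which the root method cannot absorb.


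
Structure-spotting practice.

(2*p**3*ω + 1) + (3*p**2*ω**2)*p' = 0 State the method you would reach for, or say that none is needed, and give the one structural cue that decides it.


Best approach: the exact-equation method — because the two cross partials coincide, the form is conservative as written — recover its potential in (ω, p).


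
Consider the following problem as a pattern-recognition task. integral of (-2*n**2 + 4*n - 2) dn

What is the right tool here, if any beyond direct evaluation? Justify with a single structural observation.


Verdict: no special technique — scan for structure and find none: constant multiples of powers of n, integrate directly.


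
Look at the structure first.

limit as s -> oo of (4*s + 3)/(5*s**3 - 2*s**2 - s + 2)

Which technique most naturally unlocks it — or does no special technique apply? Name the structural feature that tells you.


Technique: dominant-term comparison — as s grows, only the highest-degree terms matter — compare leading terms and read the limit off. Differentiating the expression as a single quotient would eventually settle it as well; matching dominant growth settles it immediately.


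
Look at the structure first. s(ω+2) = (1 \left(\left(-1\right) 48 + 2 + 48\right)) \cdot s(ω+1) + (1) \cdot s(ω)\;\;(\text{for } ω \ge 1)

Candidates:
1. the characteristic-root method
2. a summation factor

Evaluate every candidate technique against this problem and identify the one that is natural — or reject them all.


Diagnosis: the characteristic-root method — every coefficient is a fixed number and the forcing is zero — substitute r^ω and read off the root equation.
- the characteristic-root method: yes, a natural case for it.
- a summation factor: the recurrence reaches back more than one step, outside the first-order family a summation factor normalizes.


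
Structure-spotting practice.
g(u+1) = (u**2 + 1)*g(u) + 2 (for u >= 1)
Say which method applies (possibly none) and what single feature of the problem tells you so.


Verdict: a summation factor — first-order, linear, moving coefficient u**2 + 1: the discrete analogue of an integrating factor handles it.


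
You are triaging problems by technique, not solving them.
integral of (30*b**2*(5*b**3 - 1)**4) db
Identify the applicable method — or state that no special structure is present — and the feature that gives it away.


Method: u-substitution — set u = 5*b**3 - 1: a constant multiple of its derivative, namely 30*b**2, is present as a factor once the integrand is collected, so the du is sitting there waiting. A patient expand-and-integrate also lands it; recognizing the inner expression is the shortcut.


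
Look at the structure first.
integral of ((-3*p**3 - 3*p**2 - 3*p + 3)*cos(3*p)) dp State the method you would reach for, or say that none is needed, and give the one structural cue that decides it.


Diagnosis: integration by parts — a polynomial -3*p**3 - 3*p**2 - 3*p + 3 against the kernel cos(3*p) is the signature bounded-ladder case for integration by parts.


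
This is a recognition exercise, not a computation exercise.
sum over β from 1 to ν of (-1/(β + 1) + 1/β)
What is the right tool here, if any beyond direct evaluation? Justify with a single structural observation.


Diagnosis: telescoping — consecutive terms evaluate one function at adjacent indices (1/β is its current value): one term's tail is the next term's head, so the chain collapses.


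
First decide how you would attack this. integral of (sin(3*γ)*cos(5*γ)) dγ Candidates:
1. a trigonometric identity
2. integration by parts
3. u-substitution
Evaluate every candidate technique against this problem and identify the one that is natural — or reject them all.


Diagnosis: a trigonometric identity — mixed-frequency products such as sin(3*γ)*cos(5*γ) are designed for the product-to-sum formula.
- a trigonometric identity: applicable, and directly so.
- integration by parts: not the fit here: there is no polynomial factor to ladder down — parts can still close the trigonometric product by recursion, though the identity rewrite is the direct route.
- u-substitution — no subexpression of the integrand pairs with its own derivative as a factor — individual terms may offer their own substitutions, but any change of variable covering the whole integral would have to be constructed from outside the expression.


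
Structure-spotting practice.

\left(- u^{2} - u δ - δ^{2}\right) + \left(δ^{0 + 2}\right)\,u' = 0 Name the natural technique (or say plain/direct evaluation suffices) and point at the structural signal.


Method: the homogeneous substitution — the slope's numerator and denominator share total degree; set v = u/δ and the equation drops to separable form.


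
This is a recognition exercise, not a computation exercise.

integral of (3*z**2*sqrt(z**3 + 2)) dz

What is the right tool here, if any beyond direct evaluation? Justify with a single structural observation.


Technique: u-substitution — structure check: outer function, inner expression z**3 + 2, inner derivative as a factor — the classic u = z**3 + 2 pattern.


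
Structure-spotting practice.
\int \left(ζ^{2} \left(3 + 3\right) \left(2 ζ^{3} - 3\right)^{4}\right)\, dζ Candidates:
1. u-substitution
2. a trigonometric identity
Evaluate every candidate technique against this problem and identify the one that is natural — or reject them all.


Diagnosis: u-substitution — the only nontrivial dependence routes through 2 ζ^{3} - 3, whose derivative supplies the leftover factor up to a constant multiple — u = 2 ζ^{3} - 3 flattens it. Expanding everything out would also get there; the substitution is the systematic route.
- u-substitution: applicable, and directly so.
- a trigonometric identity — there is no trigonometric structure at all — the integrand carries no sine or cosine to rewrite.


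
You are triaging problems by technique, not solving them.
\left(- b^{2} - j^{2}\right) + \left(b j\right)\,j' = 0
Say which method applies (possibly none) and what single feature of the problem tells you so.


Diagnosis: the homogeneous substitution — solved for the derivative, the right side is unchanged under scaling b and j together — it depends only on the ratio j/b, so substitute a single ratio variable. A Bernoulli rewrite works here as the equation stands — the homogeneous substitution is the more immediate reading.


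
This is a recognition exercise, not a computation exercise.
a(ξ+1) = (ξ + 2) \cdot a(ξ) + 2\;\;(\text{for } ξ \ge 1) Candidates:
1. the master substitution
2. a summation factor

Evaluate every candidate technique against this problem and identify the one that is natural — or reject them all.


Best approach: a summation factor — it is first-order linear but the coefficient ξ + 2 depends on the index, so multiply through by a summation factor to telescope it.
- the master substitution — no fixed divisor shrinks the index between calls.
- a summation factor — a fit — the right tool for this form.


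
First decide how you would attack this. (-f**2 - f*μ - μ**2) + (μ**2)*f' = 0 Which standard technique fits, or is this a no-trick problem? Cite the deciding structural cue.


Technique: the homogeneous substitution — the slope's numerator and denominator have matching total degree, so it depends only on f/μ and the ratio substitution collapses it.


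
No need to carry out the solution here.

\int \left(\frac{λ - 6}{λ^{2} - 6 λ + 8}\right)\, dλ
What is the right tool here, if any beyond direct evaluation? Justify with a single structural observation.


Verdict: partial fractions — with λ^{2} - 6 λ + 8 factorable and the degree on top strictly smaller, simple-fraction decomposition is immediate.


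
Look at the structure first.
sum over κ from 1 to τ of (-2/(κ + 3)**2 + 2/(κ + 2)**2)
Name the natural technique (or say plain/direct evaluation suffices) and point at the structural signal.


Method: telescoping — the piece each term subtracts is 2/(κ + 2)**2 advanced by one index, and it reappears with a plus sign leading the following term — the sum collapses to its boundary terms.


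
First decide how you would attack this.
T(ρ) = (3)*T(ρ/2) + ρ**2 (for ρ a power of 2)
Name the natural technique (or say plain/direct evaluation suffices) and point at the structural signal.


Best approach: the master substitution — the index is divided (ρ/2), not shifted — substitute ρ = 2^m to straighten it into a shift recurrence.


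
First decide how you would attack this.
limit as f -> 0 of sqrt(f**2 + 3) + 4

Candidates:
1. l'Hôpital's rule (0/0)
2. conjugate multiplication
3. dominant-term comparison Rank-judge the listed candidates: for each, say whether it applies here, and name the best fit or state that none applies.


Method: no special technique — the function is continuous at 0; evaluation is itself the limit, no machinery required.
- l'Hôpital's rule (0/0) — evaluation at the point is determinate, so the rule has nothing to repair.
- conjugate multiplication — rationalization has no target — no divergent radical difference appears.
- dominant-term comparison — no dominant-degree comparison decides it.


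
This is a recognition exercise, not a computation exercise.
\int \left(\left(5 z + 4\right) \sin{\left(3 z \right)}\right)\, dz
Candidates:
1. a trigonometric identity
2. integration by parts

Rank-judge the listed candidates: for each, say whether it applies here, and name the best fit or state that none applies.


Technique: integration by parts — a polynomial 5 z + 4 against the kernel \sin{\left(3 z \right)} is the signature bounded-ladder case for integration by parts.
- a trigonometric identity — no even trigonometric power and no product of distinct frequencies to rewrite.
- integration by parts — yes — fits the structure here.


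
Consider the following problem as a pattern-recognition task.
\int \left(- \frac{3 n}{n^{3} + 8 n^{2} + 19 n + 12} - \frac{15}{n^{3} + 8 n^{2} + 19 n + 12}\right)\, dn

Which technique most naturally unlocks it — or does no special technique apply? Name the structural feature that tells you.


Diagnosis: partial fractions — the factorization of n^{3} + 8 n^{2} + 19 n + 12 is the whole battle; after it, each term is a table integral.


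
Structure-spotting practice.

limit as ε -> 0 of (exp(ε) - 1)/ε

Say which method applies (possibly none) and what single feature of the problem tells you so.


Method: l'Hôpital's rule (0/0) — substituting 0 gives 0 over 0; differentiate top and bottom once and re-evaluate. The standard small-argument limits would also carry it; the rule is the systematic route.


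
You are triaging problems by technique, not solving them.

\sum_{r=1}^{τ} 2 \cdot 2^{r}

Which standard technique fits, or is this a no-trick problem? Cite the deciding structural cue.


Verdict: the geometric series formula — consecutive terms stand in a fixed index-free ratio — the geometric sum formula closes it.


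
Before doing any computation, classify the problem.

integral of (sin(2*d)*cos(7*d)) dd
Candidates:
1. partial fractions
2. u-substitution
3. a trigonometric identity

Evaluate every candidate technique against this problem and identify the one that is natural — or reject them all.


Technique: a trigonometric identity — the identity turns sin(2*d)*cos(7*d) into two lone cosines/sines, each trivially integrable.
- partial fractions: the expression is not a ratio of polynomials that decomposes further.
- u-substitution — no subexpression of the integrand pairs with its own derivative as a factor — individual terms may offer their own substitutions, but any change of variable covering the whole integral would have to be constructed from outside the expression.
- a trigonometric identity — yes, a natural case for it.


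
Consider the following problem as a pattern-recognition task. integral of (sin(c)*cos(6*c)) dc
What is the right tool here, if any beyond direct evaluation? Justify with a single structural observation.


Diagnosis: a trigonometric identity — distinct frequencies under one product (sin(c)*cos(6*c)): the product-to-sum identity is the systematic route to an integrable form.


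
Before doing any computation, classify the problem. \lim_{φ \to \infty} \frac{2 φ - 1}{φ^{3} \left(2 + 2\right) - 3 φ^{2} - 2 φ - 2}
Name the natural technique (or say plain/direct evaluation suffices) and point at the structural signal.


Verdict: dominant-term comparison — growth-rate triage: the leading powers of φ decide the limit, everything else is noise. Viewed as a single quotient this is an ∞/∞ form — an at-infinity application of l'Hôpital's rule would also resolve it; comparing leading growth reads the answer without differentiating.


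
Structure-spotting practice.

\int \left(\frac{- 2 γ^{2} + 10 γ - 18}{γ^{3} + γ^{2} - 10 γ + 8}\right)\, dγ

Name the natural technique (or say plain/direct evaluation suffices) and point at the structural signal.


Method: partial fractions — the denominator γ^{3} + γ^{2} - 10 γ + 8 factors, so the quotient decomposes into elementary partial fractions term by term.


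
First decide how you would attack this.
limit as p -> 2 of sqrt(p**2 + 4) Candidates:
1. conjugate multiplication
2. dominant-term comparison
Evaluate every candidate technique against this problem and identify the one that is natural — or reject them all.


Verdict: no special technique — no denominator vanishes and nothing blows up at 2: direct substitution is the whole computation.
- conjugate multiplication — there is no infinity-minus-infinity radical difference to rationalize.
- dominant-term comparison: leading-power comparison does not apply to this form.


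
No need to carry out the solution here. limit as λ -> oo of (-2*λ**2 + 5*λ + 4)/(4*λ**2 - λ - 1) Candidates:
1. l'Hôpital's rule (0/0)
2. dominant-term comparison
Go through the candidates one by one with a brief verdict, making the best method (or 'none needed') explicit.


Verdict: dominant-term comparison — divide through by the highest power of λ; every lower-order term dies and the dominant terms decide the limit.
- l'Hôpital's rule (0/0) — viewed as a single quotient this runs to ∞/∞, not the 0/0 clash this candidate addresses; an at-infinity variant of the rule would resolve it, but comparing leading growth reads the answer without differentiating.
- dominant-term comparison — yes, a natural case for it.


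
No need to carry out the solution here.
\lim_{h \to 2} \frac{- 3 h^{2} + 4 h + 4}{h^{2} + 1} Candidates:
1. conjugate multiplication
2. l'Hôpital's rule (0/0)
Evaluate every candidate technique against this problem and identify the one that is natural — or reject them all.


Technique: no special technique — no vanishing denominator and no indeterminate clash at the point — evaluation is immediate.
- conjugate multiplication — no difference of divergent radicals appears, so rationalizing has nothing to cancel.
- l'Hôpital's rule (0/0) — substituting the point produces a determinate value, not a 0 over 0 clash.


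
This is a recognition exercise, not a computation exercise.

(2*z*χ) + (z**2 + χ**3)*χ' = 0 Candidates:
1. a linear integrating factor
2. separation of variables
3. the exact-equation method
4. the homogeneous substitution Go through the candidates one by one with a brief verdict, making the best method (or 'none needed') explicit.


Verdict: the exact-equation method — equality of cross partials is the green light — assemble the potential function term by term.
- a linear integrating factor — a nonlinear term in the unknown puts this outside the integrating-factor template.
- separation of variables — no division isolates the independent variable from the unknown.
- the exact-equation method — applicable, and directly so.
- the homogeneous substitution: solved for the derivative, the right side changes under joint scaling of the two variables.


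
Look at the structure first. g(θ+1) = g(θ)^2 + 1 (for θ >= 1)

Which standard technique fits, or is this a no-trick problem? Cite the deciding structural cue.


Best approach: no special technique — nonlinear feedback in the recursion rules out every root- or factor-based technique.


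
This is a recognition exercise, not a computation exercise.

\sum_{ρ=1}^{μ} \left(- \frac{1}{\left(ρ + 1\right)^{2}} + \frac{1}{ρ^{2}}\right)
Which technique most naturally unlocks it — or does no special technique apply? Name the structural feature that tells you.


Method: telescoping — each term adds \frac{1}{ρ^{2}} and subtracts the same expression advanced one index; that subtracted piece cancels against the next term's added copy — only the boundary terms survive.


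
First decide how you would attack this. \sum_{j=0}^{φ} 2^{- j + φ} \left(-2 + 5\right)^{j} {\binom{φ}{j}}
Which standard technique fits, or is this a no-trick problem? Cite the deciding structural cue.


Best approach: the binomial theorem — the binomial coefficients weight matched powers of (-2 + 5) and 2, which is exactly the expansion of a binomial power.


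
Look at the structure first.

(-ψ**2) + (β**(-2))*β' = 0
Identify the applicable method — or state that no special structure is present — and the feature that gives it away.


Diagnosis: separation of variables — solved for the derivative, the right side splits multiplicatively into a function of each variable alone — divide and integrate each side. The cross-partial test also passes here (vacuously, each side single-variable); the potential-function route would work, separation is simply more immediate.


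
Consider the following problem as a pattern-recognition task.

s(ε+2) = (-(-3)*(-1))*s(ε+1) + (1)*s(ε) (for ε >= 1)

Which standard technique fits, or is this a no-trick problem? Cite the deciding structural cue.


Method: the characteristic-root method — fixed numeric weights on consecutive terms and no forcing term added: the root method in its home territory.


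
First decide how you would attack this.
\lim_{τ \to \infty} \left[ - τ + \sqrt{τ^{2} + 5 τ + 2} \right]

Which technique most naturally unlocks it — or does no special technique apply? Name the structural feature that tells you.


Technique: conjugate multiplication — an infinity-minus-infinity difference with a surviving radical — multiply by the conjugate to cancel the divergence.


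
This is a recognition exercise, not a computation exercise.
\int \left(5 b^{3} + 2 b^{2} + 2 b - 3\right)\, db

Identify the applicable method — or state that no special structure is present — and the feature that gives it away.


Technique: no special technique — the integrand is a sum of constant multiples of powers of b — integrate term by term.


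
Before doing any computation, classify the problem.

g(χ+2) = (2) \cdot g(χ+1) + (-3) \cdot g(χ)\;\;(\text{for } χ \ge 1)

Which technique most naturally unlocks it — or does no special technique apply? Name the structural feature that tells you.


Verdict: the characteristic-root method — fixed numeric weights on consecutive terms and no forcing term added: the root method in its home territory.


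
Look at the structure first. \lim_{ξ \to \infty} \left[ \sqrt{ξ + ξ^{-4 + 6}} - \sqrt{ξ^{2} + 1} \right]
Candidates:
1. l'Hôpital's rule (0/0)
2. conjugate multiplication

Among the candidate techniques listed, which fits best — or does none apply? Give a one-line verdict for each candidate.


Technique: conjugate multiplication — neither \sqrt{ξ + ξ^{-4 + 6}} nor \sqrt{ξ^{2} + 1} converges alone, so rewrite their difference as a conjugate-rationalized quotient first.
- l'Hôpital's rule (0/0) — substitution produces ∞ − ∞ rather than a vanishing quotient; the rule needs a 0/0 ratio to act on.
- conjugate multiplication — yes, a natural case for it.


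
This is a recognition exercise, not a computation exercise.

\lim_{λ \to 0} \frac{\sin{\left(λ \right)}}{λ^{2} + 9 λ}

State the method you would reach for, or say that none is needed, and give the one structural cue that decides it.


Technique: l'Hôpital's rule (0/0) — numerator and denominator both vanish at 0 — a genuine 0/0 form, which is exactly when l'Hôpital applies. One could equally expand both pieces locally and compare leading terms; the rule does that in one stroke.


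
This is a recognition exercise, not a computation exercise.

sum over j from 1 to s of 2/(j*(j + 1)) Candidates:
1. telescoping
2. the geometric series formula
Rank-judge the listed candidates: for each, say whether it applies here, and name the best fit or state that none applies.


Verdict: telescoping — 2/(j*(j + 1)) hides a difference of shifted reciprocals — decompose it and the middle of the sum vanishes.
- telescoping — applies; the problem has the shape this method handles.
- the geometric series formula: the ratio of consecutive terms depends on the index.


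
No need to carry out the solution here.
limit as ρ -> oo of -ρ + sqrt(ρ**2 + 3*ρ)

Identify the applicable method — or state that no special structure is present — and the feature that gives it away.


Best approach: conjugate multiplication — turning the difference into a conjugate-rationalized ratio makes the limit readable.


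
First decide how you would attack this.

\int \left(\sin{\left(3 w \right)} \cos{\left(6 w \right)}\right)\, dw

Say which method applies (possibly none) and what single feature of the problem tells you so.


Method: a trigonometric identity — mixed-frequency products such as \sin{\left(3 w \right)} \cos{\left(6 w \right)} are designed for the product-to-sum formula.


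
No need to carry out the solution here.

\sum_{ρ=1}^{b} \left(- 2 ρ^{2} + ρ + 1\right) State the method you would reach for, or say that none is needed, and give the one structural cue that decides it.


Technique: no special technique — no ratio, no shift structure, no binomial pattern: sum the constant-multiple powers of ρ with known formulas.


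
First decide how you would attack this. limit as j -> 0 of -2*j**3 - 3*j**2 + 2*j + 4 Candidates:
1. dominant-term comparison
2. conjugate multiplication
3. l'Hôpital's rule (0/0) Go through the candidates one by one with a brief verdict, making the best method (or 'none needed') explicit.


Best approach: no special technique — nothing blocks direct substitution at 0: plug in and finish.
- dominant-term comparison — this is not a rational comparison of growth rates at infinity.
- conjugate multiplication: no difference of divergent radicals appears, so rationalizing has nothing to cancel.
- l'Hôpital's rule (0/0) — evaluation at the point is determinate, so the rule has nothing to repair.


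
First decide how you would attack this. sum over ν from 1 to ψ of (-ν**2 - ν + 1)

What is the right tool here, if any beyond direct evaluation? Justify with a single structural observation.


Best approach: no special technique — nothing telescopes and nothing is geometric; polynomial terms in ν sum term by term.


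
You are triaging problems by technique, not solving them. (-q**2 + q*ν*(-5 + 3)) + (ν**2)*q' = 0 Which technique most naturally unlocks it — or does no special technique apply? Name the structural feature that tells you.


Technique: the homogeneous substitution — the slope's numerator and denominator share total degree; set v = q/ν and the equation drops to separable form. A Bernoulli rewrite works here as the equation stands — the homogeneous substitution is the more immediate reading.


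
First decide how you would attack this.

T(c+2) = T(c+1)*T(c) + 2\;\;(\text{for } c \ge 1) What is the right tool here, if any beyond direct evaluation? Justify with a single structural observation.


Technique: no special technique — nonlinear feedback in the recursion rules out every root- or factor-based technique.


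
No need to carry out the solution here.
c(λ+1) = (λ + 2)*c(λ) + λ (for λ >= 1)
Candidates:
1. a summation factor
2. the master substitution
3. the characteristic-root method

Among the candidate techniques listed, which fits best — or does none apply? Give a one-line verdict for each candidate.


Method: a summation factor — first-order linear but the coefficient λ + 2 moves with the index — divide by the cumulative product and telescope.
- a summation factor: yes — fits the structure here.
- the master substitution — the recursion steps by a constant offset, so exponential reindexing is pointless.
- the characteristic-root method — the coefficients vary with the index, breaking the constant-coefficient structure the method needs.


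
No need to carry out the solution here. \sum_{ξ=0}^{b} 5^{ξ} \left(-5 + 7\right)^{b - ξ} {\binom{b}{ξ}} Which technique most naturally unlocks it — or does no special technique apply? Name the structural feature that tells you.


Verdict: the binomial theorem — the summand is term ξ of a binomial expansion in 5 and (-5 + 7); the whole sum is a single power.
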